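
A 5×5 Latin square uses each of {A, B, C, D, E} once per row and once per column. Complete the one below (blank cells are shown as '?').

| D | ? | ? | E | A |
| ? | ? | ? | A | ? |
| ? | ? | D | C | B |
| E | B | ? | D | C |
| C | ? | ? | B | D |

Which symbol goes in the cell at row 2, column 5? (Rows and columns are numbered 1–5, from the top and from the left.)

E

row 1 has {A,D,E}; column 2 has {B} — only C is left for (r1,c2).
row 1 has {A,C,D,E}; column 3 has {D} — only B is left for (r1,c3).
row 2 has {A}; column 1 has {C,D,E} — only B is left for (r2,c1).
row 2 has {A,B}; column 5 has {A,B,C,D} — only E is left for (r2,c5).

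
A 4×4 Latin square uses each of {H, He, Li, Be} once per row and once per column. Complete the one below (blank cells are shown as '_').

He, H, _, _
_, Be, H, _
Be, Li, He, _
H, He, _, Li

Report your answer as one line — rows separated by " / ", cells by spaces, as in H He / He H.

He H Li Be / Li Be H He / Be Li He H / H He Be Li

At row 1, column 4: row 1 has {H,He}; column 4 has {Li}; that leaves Be.
At row 2, column 1: row 2 has {H,Be}; column 1 has {H,He,Be}; that leaves Li.
At row 2, column 4: row 2 has {H,Li,Be}; column 4 has {Li,Be}; that leaves He.
At row 3, column 4: row 3 has {He,Li,Be}; column 4 has {He,Li,Be}; that leaves H.
At row 4, column 3: row 4 has {H,He,Li}; column 3 has {H,He}; that leaves Be.
At row 1, column 3: row 1 has {H,He,Be}; column 3 has {H,He,Be}; that leaves Li.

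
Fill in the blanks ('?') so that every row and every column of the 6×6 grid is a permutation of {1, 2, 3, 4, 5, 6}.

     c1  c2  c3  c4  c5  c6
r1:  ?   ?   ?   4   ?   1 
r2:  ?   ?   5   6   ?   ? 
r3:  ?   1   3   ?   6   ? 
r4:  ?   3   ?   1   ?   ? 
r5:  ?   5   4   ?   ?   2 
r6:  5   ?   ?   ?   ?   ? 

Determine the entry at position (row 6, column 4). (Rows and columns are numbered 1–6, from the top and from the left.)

2

(r5,c4): row 5 has {2,4,5}; column 4 has {1,4,6}, so it must be 3.
(r5,c5): row 5 has {2,3,4,5}; column 5 has {6}, so it must be 1.
(r6,c4): row 6 has {5}; column 4 has {1,3,4,6}, so it must be 2.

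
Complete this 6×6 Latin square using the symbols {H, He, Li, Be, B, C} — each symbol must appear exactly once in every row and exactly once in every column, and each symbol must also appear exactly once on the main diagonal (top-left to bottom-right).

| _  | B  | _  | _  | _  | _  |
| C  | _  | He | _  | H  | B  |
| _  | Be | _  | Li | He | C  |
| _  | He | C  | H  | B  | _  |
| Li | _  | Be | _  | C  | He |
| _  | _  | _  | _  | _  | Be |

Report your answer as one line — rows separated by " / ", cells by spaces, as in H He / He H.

He B Li C Be H / C Li He Be H B / H Be B Li He C / Be He C H B Li / Li H Be B C He / B C H He Li Be

row 1 has {B}; column 1 has {Li,C}; the diagonal has {H,Be,C} — only He is left for (r1,c1).
row 2 has {H,He,B,C}; column 2 has {He,Be,B}; the diagonal has {H,He,Be,C} — only Li is left for (r2,c2).
row 2 has {H,He,Li,B,C}; column 4 has {H,Li} — only Be is left for (r2,c4).
row 3 has {He,Li,Be,C}; column 3 has {He,Be,C}; the diagonal has {H,He,Li,Be,C} — only B is left for (r3,c3).
row 4 has {H,He,B,C}; column 1 has {He,Li,C} — only Be is left for (r4,c1).
row 4 has {H,He,Be,B,C}; column 6 has {He,Be,B,C} — only Li is left for (r4,c6).
row 5 has {He,Li,Be,C}; column 2 has {He,Li,Be,B} — only H is left for (r5,c2).
row 5 has {H,He,Li,Be,C}; column 4 has {H,Li,Be} — only B is left for (r5,c4).
row 6 has {Be}; column 2 has {H,He,Li,Be,B} — only C is left for (r6,c2).
row 6 has {Be,C}; column 4 has {H,Li,Be,B} — only He is left for (r6,c4).
row 6 has {He,Be,C}; column 5 has {H,He,B,C} — only Li is left for (r6,c5).
row 1 has {He,B}; column 4 has {H,He,Li,Be,B} — only C is left for (r1,c4).
row 1 has {He,B,C}; column 5 has {H,He,Li,B,C} — only Be is left for (r1,c5).
row 1 has {He,Be,B,C}; column 6 has {He,Li,Be,B,C} — only H is left for (r1,c6).
row 3 has {He,Li,Be,B,C}; column 1 has {He,Li,Be,C} — only H is left for (r3,c1).
row 6 has {He,Li,Be,C}; column 1 has {H,He,Li,Be,C} — only B is left for (r6,c1).
row 6 has {He,Li,Be,B,C}; column 3 has {He,Be,B,C} — only H is left for (r6,c3).
row 1 has {H,He,Be,B,C}; column 3 has {H,He,Be,B,C} — only Li is left for (r1,c3).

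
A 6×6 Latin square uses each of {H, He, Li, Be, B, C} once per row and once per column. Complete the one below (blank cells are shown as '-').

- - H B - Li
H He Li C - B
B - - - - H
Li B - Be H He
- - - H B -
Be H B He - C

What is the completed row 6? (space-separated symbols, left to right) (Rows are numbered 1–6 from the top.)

Be H B He Li C

(r2,c5) = Be
(r3,c4) = Li
(r4,c3) = C
(r5,c6) = Be
(r6,c5) = Li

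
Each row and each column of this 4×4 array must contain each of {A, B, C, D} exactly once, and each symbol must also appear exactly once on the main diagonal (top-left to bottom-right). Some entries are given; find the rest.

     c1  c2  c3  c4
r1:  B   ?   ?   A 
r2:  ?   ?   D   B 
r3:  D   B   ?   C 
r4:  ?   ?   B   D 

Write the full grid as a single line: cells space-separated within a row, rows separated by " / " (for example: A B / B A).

B D C A / A C D B / D B A C / C A B D

row 1 has {A,B}; column 3 has {B,D} — only C is left for (r1,c3).
row 3 has {B,C,D}; column 3 has {B,C,D}; the diagonal has {B,D} — only A is left for (r3,c3).
row 1 has {A,B,C}; column 2 has {B} — only D is left for (r1,c2).
row 2 has {B,D}; column 2 has {B,D}; the diagonal has {A,B,D} — only C is left for (r2,c2).
row 4 has {B,D}; column 2 has {B,C,D} — only A is left for (r4,c2).
row 2 has {B,C,D}; column 1 has {B,D} — only A is left for (r2,c1).
row 4 has {A,B,D}; column 1 has {A,B,D} — only C is left for (r4,c1).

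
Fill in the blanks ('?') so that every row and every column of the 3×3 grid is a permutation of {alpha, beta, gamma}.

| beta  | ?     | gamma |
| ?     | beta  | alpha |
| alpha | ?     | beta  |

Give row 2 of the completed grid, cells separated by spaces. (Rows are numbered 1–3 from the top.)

gamma beta alpha

Cell (r1,c2): row 1 has {beta,gamma}; column 2 has {beta} → alpha.
Cell (r2,c1): row 2 has {alpha,beta}; column 1 has {alpha,beta} → gamma.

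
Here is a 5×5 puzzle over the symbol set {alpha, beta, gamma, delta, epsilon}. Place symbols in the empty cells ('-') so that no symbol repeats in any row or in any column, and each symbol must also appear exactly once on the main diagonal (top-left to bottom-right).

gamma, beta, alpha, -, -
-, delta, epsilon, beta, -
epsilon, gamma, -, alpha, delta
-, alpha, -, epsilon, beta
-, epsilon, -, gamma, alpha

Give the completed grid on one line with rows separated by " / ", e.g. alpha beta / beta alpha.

gamma beta alpha delta epsilon / alpha delta epsilon beta gamma / epsilon gamma beta alpha delta / delta alpha gamma epsilon beta / beta epsilon delta gamma alpha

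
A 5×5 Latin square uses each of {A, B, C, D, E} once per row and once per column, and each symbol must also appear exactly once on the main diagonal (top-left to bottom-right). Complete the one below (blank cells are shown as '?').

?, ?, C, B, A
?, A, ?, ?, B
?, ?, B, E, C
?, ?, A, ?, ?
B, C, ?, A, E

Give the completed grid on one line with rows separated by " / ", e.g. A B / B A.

D E C B A / C A E D B / A D B E C / E B A C D / B C D A E

(r1,c1) = D
(r1,c2) = E
(r3,c1) = A
(r3,c2) = D
(r4,c2) = B
(r4,c4) = C
(r4,c5) = D
(r5,c3) = D
(r2,c3) = E
(r2,c4) = D
(r4,c1) = E
(r2,c1) = C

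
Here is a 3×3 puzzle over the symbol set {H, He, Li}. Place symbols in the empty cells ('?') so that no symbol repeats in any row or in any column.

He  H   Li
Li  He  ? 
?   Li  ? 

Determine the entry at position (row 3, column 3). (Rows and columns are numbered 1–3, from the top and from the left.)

(r2,c3): row 2 has {He,Li}; column 3 has {Li}, so it must be H.
(r3,c1): row 3 has {Li}; column 1 has {He,Li}, so it must be H.
(r3,c3): row 3 has {H,Li}; column 3 has {H,Li}, so it must be He.

He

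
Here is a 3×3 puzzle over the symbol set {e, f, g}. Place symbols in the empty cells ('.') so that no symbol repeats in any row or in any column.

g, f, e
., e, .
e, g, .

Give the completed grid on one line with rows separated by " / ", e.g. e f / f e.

g f e / f e g / e g f

(r2,c1) = f
(r2,c3) = g
(r3,c3) = f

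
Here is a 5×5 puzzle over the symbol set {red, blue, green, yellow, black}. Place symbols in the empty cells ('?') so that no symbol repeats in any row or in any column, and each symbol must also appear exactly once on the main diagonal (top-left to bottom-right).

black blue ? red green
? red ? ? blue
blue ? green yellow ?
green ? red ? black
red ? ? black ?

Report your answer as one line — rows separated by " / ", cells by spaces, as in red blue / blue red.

black blue yellow red green / yellow red black green blue / blue black green yellow red / green yellow red blue black / red green blue black yellow

(r1,c3) = yellow
(r2,c1) = yellow
(r2,c3) = black
(r2,c4) = green
(r3,c2) = black
(r3,c5) = red
(r4,c2) = yellow
(r4,c4) = blue
(r5,c2) = green
(r5,c3) = blue
(r5,c5) = yellow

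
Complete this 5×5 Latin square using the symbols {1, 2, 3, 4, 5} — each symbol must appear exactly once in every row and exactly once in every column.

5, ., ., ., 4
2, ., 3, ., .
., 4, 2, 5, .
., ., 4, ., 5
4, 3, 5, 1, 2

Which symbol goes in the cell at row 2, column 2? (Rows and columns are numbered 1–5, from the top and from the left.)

At row 1, column 3: row 1 has {4,5}; column 3 has {2,3,4,5}; that leaves 1.
At row 2, column 4: row 2 has {2,3}; column 4 has {1,5}; that leaves 4.
At row 2, column 5: row 2 has {2,3,4}; column 5 has {2,4,5}; that leaves 1.
At row 3, column 5: row 3 has {2,4,5}; column 5 has {1,2,4,5}; that leaves 3.
At row 1, column 2: row 1 has {1,4,5}; column 2 has {3,4}; that leaves 2.
At row 1, column 4: row 1 has {1,2,4,5}; column 4 has {1,4,5}; that leaves 3.
At row 2, column 2: row 2 has {1,2,3,4}; column 2 has {2,3,4}; that leaves 5.

5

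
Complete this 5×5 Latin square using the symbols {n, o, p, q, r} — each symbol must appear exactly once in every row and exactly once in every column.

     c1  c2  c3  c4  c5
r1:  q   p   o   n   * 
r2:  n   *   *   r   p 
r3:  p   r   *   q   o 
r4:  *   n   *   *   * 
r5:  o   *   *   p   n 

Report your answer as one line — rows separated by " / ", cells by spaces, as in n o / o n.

(r1,c5): row 1 has {n,o,p,q}; column 5 has {n,o,p}, so it must be r.
(r2,c3): row 2 has {n,p,r}; column 3 has {o}, so it must be q.
(r3,c3): row 3 has {o,p,q,r}; column 3 has {o,q}, so it must be n.
(r4,c1): row 4 has {n}; column 1 has {n,o,p,q}, so it must be r.
(r4,c3): row 4 has {n,r}; column 3 has {n,o,q}, so it must be p.
(r4,c4): row 4 has {n,p,r}; column 4 has {n,p,q,r}, so it must be o.
(r4,c5): row 4 has {n,o,p,r}; column 5 has {n,o,p,r}, so it must be q.
(r5,c2): row 5 has {n,o,p}; column 2 has {n,p,r}, so it must be q.
(r5,c3): row 5 has {n,o,p,q}; column 3 has {n,o,p,q}, so it must be r.
(r2,c2): row 2 has {n,p,q,r}; column 2 has {n,p,q,r}, so it must be o.

q p o n r / n o q r p / p r n q o / r n p o q / o q r p n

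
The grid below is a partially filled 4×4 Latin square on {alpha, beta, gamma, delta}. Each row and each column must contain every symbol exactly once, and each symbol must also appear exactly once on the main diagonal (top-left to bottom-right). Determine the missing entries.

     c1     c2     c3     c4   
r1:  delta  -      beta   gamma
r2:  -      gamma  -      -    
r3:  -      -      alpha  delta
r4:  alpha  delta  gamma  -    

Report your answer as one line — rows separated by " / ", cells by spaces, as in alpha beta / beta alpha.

delta alpha beta gamma / beta gamma delta alpha / gamma beta alpha delta / alpha delta gamma beta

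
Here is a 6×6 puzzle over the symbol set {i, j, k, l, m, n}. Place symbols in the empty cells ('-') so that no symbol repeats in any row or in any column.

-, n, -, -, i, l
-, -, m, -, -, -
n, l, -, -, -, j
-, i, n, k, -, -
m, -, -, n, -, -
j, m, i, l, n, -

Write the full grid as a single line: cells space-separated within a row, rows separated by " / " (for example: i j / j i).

(r1,c1) = k
(r1,c3) = j
(r1,c4) = m
(r3,c3) = k
(r3,c4) = i
(r3,c5) = m
(r4,c1) = l
(r4,c5) = j
(r4,c6) = m
(r5,c3) = l
(r5,c5) = k
(r5,c6) = i
(r6,c6) = k
(r2,c1) = i
(r2,c4) = j
(r2,c5) = l
(r2,c6) = n
(r5,c2) = j
(r2,c2) = k

k n j m i l / i k m j l n / n l k i m j / l i n k j m / m j l n k i / j m i l n k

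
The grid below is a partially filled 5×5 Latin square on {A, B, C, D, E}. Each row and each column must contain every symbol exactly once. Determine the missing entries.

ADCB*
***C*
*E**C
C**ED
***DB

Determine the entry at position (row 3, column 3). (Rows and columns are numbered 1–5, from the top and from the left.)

D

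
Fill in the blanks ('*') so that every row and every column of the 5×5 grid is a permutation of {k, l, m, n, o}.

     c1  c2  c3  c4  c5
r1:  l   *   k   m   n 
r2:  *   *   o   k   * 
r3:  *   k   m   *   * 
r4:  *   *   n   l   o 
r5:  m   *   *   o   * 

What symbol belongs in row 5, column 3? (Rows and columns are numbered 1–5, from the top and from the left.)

l

row 1 has {k,l,m,n}; column 2 has {k} — only o is left for (r1,c2).
row 2 has {k,o}; column 1 has {l,m} — only n is left for (r2,c1).
row 3 has {k,m}; column 1 has {l,m,n} — only o is left for (r3,c1).
row 3 has {k,m,o}; column 4 has {k,l,m,o} — only n is left for (r3,c4).
row 3 has {k,m,n,o}; column 5 has {n,o} — only l is left for (r3,c5).
row 4 has {l,n,o}; column 1 has {l,m,n,o} — only k is left for (r4,c1).
row 4 has {k,l,n,o}; column 2 has {k,o} — only m is left for (r4,c2).
row 5 has {m,o}; column 3 has {k,m,n,o} — only l is left for (r5,c3).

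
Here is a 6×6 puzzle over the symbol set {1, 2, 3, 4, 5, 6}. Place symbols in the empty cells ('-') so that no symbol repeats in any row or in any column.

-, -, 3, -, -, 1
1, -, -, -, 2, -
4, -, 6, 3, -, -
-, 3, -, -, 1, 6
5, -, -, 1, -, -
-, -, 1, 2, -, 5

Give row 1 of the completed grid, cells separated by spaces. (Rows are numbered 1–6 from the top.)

6 2 3 5 4 1

row 3 has {3,4,6}; column 5 has {1,2} — only 5 is left for (r3,c5).
row 3 has {3,4,5,6}; column 6 has {1,5,6} — only 2 is left for (r3,c6).
row 4 has {1,3,6}; column 1 has {1,4,5} — only 2 is left for (r4,c1).
row 1 has {1,3}; column 1 has {1,2,4,5} — only 6 is left for (r1,c1).
row 1 has {1,3,6}; column 5 has {1,2,5} — only 4 is left for (r1,c5).
row 3 has {2,3,4,5,6}; column 2 has {3} — only 1 is left for (r3,c2).
row 6 has {1,2,5}; column 1 has {1,2,4,5,6} — only 3 is left for (r6,c1).
row 6 has {1,2,3,5}; column 5 has {1,2,4,5} — only 6 is left for (r6,c5).
row 1 has {1,3,4,6}; column 4 has {1,2,3} — only 5 is left for (r1,c4).
row 4 has {1,2,3,6}; column 4 has {1,2,3,5} — only 4 is left for (r4,c4).
row 5 has {1,5}; column 5 has {1,2,4,5,6} — only 3 is left for (r5,c5).
row 5 has {1,3,5}; column 6 has {1,2,5,6} — only 4 is left for (r5,c6).
row 6 has {1,2,3,5,6}; column 2 has {1,3} — only 4 is left for (r6,c2).
row 1 has {1,3,4,5,6}; column 2 has {1,3,4} — only 2 is left for (r1,c2).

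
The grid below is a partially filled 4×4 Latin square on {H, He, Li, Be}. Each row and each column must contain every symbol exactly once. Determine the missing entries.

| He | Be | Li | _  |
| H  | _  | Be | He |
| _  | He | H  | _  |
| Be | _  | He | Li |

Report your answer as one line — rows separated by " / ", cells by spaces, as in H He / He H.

He Be Li H / H Li Be He / Li He H Be / Be H He Li

row 1 has {He,Li,Be}; column 4 has {He,Li} — only H is left for (r1,c4).
row 2 has {H,He,Be}; column 2 has {He,Be} — only Li is left for (r2,c2).
row 3 has {H,He}; column 1 has {H,He,Be} — only Li is left for (r3,c1).
row 3 has {H,He,Li}; column 4 has {H,He,Li} — only Be is left for (r3,c4).
row 4 has {He,Li,Be}; column 2 has {He,Li,Be} — only H is left for (r4,c2).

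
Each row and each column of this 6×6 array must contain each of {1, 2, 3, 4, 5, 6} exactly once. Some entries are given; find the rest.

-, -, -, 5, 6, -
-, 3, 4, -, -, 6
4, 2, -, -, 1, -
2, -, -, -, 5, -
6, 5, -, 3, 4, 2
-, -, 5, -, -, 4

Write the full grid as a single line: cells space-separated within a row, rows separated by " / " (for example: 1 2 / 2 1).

Cell (r2,c5): row 2 has {3,4,6}; column 5 has {1,4,5,6} → 2.
Cell (r3,c4): row 3 has {1,2,4}; column 4 has {3,5} → 6.
Cell (r5,c3): row 5 has {2,3,4,5,6}; column 3 has {4,5} → 1.
Cell (r6,c5): row 6 has {4,5}; column 5 has {1,2,4,5,6} → 3.
Cell (r2,c4): row 2 has {2,3,4,6}; column 4 has {3,5,6} → 1.
Cell (r3,c3): row 3 has {1,2,4,6}; column 3 has {1,4,5} → 3.
Cell (r3,c6): row 3 has {1,2,3,4,6}; column 6 has {2,4,6} → 5.
Cell (r4,c3): row 4 has {2,5}; column 3 has {1,3,4,5} → 6.
Cell (r4,c4): row 4 has {2,5,6}; column 4 has {1,3,5,6} → 4.
Cell (r6,c1): row 6 has {3,4,5}; column 1 has {2,4,6} → 1.
Cell (r6,c2): row 6 has {1,3,4,5}; column 2 has {2,3,5} → 6.
Cell (r6,c4): row 6 has {1,3,4,5,6}; column 4 has {1,3,4,5,6} → 2.
Cell (r1,c1): row 1 has {5,6}; column 1 has {1,2,4,6} → 3.
Cell (r1,c3): row 1 has {3,5,6}; column 3 has {1,3,4,5,6} → 2.
Cell (r1,c6): row 1 has {2,3,5,6}; column 6 has {2,4,5,6} → 1.
Cell (r2,c1): row 2 has {1,2,3,4,6}; column 1 has {1,2,3,4,6} → 5.
Cell (r4,c2): row 4 has {2,4,5,6}; column 2 has {2,3,5,6} → 1.
Cell (r4,c6): row 4 has {1,2,4,5,6}; column 6 has {1,2,4,5,6} → 3.
Cell (r1,c2): row 1 has {1,2,3,5,6}; column 2 has {1,2,3,5,6} → 4.

3 4 2 5 6 1 / 5 3 4 1 2 6 / 4 2 3 6 1 5 / 2 1 6 4 5 3 / 6 5 1 3 4 2 / 1 6 5 2 3 4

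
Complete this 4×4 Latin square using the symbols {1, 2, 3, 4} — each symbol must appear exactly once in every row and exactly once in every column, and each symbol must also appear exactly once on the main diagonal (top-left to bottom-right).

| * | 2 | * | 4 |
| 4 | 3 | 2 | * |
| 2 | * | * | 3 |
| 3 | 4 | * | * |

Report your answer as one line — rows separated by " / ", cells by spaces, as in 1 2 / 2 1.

1 2 3 4 / 4 3 2 1 / 2 1 4 3 / 3 4 1 2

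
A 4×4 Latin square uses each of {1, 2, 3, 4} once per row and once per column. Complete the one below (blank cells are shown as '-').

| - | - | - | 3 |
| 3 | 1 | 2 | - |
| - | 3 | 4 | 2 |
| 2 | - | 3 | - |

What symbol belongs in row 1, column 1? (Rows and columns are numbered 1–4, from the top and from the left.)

4

At row 1, column 3: row 1 has {3}; column 3 has {2,3,4}; that leaves 1.
At row 2, column 4: row 2 has {1,2,3}; column 4 has {2,3}; that leaves 4.
At row 3, column 1: row 3 has {2,3,4}; column 1 has {2,3}; that leaves 1.
At row 4, column 2: row 4 has {2,3}; column 2 has {1,3}; that leaves 4.
At row 4, column 4: row 4 has {2,3,4}; column 4 has {2,3,4}; that leaves 1.
At row 1, column 1: row 1 has {1,3}; column 1 has {1,2,3}; that leaves 4.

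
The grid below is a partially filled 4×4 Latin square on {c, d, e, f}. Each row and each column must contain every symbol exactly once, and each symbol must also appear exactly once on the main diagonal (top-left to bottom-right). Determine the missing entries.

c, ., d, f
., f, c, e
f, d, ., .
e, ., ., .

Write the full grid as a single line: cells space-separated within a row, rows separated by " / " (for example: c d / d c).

c e d f / d f c e / f d e c / e c f d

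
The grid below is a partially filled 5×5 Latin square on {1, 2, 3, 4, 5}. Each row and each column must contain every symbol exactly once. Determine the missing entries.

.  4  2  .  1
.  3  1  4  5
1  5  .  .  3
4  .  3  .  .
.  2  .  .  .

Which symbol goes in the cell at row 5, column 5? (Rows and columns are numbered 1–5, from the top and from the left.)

4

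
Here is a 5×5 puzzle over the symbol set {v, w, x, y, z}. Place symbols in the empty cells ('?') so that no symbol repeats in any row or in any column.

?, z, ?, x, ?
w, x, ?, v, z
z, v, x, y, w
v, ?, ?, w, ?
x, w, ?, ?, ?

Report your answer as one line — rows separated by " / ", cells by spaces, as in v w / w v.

row 1 has {x,z}; column 1 has {v,w,x,z} — only y is left for (r1,c1).
row 1 has {x,y,z}; column 5 has {w,z} — only v is left for (r1,c5).
row 2 has {v,w,x,z}; column 3 has {x} — only y is left for (r2,c3).
row 4 has {v,w}; column 2 has {v,w,x,z} — only y is left for (r4,c2).
row 4 has {v,w,y}; column 3 has {x,y} — only z is left for (r4,c3).
row 4 has {v,w,y,z}; column 5 has {v,w,z} — only x is left for (r4,c5).
row 5 has {w,x}; column 3 has {x,y,z} — only v is left for (r5,c3).
row 5 has {v,w,x}; column 4 has {v,w,x,y} — only z is left for (r5,c4).
row 5 has {v,w,x,z}; column 5 has {v,w,x,z} — only y is left for (r5,c5).
row 1 has {v,x,y,z}; column 3 has {v,x,y,z} — only w is left for (r1,c3).

y z w x v / w x y v z / z v x y w / v y z w x / x w v z y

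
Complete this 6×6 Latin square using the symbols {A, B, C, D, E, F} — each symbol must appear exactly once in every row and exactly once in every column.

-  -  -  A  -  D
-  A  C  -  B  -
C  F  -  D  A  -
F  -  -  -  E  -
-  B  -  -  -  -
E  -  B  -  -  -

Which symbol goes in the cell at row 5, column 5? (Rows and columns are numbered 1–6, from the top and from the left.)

F

(r1,c1) = B
(r2,c1) = D
(r3,c3) = E
(r3,c6) = B
(r5,c1) = A
(r1,c3) = F
(r1,c5) = C
(r5,c3) = D
(r5,c5) = F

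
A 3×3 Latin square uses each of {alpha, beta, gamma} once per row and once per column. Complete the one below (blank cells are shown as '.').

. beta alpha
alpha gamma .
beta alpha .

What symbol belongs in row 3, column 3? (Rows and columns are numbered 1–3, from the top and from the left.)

Cell (r1,c1): row 1 has {alpha,beta}; column 1 has {alpha,beta} → gamma.
Cell (r2,c3): row 2 has {alpha,gamma}; column 3 has {alpha} → beta.
Cell (r3,c3): row 3 has {alpha,beta}; column 3 has {alpha,beta} → gamma.

gamma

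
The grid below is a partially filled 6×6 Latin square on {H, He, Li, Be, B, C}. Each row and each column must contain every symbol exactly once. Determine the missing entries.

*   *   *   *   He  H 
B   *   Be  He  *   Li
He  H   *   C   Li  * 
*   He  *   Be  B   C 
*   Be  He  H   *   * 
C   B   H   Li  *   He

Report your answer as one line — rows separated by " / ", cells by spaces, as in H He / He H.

Be Li C B He H / B C Be He H Li / He H B C Li Be / H He Li Be B C / Li Be He H C B / C B H Li Be He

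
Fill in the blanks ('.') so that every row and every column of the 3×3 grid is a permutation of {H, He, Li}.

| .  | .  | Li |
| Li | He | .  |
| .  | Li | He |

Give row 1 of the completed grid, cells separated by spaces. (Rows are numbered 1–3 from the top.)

He H Li

(r1,c2) = H
(r2,c3) = H
(r3,c1) = H
(r1,c1) = He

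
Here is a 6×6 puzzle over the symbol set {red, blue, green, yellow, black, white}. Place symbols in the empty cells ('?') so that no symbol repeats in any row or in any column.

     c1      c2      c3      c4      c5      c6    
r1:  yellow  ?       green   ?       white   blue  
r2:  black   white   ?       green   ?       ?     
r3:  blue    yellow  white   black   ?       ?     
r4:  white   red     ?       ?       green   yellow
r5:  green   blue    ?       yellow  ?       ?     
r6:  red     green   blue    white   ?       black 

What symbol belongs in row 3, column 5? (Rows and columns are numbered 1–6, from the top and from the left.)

(r1,c2) = black
(r1,c4) = red
(r2,c6) = red
(r3,c5) = red

red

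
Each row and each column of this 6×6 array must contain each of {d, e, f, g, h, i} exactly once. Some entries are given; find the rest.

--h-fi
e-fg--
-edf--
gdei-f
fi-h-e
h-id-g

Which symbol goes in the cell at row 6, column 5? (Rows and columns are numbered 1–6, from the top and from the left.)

e

(r1,c1): row 1 has {f,h,i}; column 1 has {e,f,g,h}, so it must be d.
(r1,c2): row 1 has {d,f,h,i}; column 2 has {d,e,i}, so it must be g.
(r1,c4): row 1 has {d,f,g,h,i}; column 4 has {d,f,g,h,i}, so it must be e.
(r2,c2): row 2 has {e,f,g}; column 2 has {d,e,g,i}, so it must be h.
(r2,c6): row 2 has {e,f,g,h}; column 6 has {e,f,g,i}, so it must be d.
(r3,c1): row 3 has {d,e,f}; column 1 has {d,e,f,g,h}, so it must be i.
(r3,c6): row 3 has {d,e,f,i}; column 6 has {d,e,f,g,i}, so it must be h.
(r4,c5): row 4 has {d,e,f,g,i}; column 5 has {f}, so it must be h.
(r5,c3): row 5 has {e,f,h,i}; column 3 has {d,e,f,h,i}, so it must be g.
(r5,c5): row 5 has {e,f,g,h,i}; column 5 has {f,h}, so it must be d.
(r6,c2): row 6 has {d,g,h,i}; column 2 has {d,e,g,h,i}, so it must be f.
(r6,c5): row 6 has {d,f,g,h,i}; column 5 has {d,f,h}, so it must be e.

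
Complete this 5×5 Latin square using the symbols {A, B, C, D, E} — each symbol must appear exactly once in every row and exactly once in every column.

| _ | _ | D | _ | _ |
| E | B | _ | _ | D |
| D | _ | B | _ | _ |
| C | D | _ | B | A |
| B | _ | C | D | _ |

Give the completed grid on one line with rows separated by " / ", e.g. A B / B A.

A C D E B / E B A C D / D E B A C / C D E B A / B A C D E

At row 1, column 1: row 1 has {D}; column 1 has {B,C,D,E}; that leaves A.
At row 2, column 3: row 2 has {B,D,E}; column 3 has {B,C,D}; that leaves A.
At row 2, column 4: row 2 has {A,B,D,E}; column 4 has {B,D}; that leaves C.
At row 4, column 3: row 4 has {A,B,C,D}; column 3 has {A,B,C,D}; that leaves E.
At row 5, column 5: row 5 has {B,C,D}; column 5 has {A,D}; that leaves E.
At row 1, column 4: row 1 has {A,D}; column 4 has {B,C,D}; that leaves E.
At row 3, column 4: row 3 has {B,D}; column 4 has {B,C,D,E}; that leaves A.
At row 3, column 5: row 3 has {A,B,D}; column 5 has {A,D,E}; that leaves C.
At row 5, column 2: row 5 has {B,C,D,E}; column 2 has {B,D}; that leaves A.
At row 1, column 2: row 1 has {A,D,E}; column 2 has {A,B,D}; that leaves C.
At row 1, column 5: row 1 has {A,C,D,E}; column 5 has {A,C,D,E}; that leaves B.
At row 3, column 2: row 3 has {A,B,C,D}; column 2 has {A,B,C,D}; that leaves E.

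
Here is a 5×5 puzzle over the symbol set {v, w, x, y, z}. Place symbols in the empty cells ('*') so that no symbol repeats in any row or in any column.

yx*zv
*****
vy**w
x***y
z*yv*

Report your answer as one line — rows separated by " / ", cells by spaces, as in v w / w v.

(r1,c3) = w
(r2,c1) = w
(r3,c4) = x
(r4,c4) = w
(r5,c2) = w
(r5,c5) = x
(r2,c4) = y
(r2,c5) = z
(r3,c3) = z
(r4,c3) = v
(r2,c2) = v
(r2,c3) = x
(r4,c2) = z

y x w z v / w v x y z / v y z x w / x z v w y / z w y v x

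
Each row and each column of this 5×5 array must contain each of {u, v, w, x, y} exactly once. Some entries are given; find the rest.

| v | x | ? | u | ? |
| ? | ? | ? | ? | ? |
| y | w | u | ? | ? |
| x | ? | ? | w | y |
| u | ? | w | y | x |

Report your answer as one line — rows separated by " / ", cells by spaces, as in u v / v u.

(r1,c3): row 1 has {u,v,x}; column 3 has {u,w}, so it must be y.
(r1,c5): row 1 has {u,v,x,y}; column 5 has {x,y}, so it must be w.
(r2,c1): row 2 is empty so far; column 1 has {u,v,x,y}, so it must be w.
(r3,c5): row 3 has {u,w,y}; column 5 has {w,x,y}, so it must be v.
(r4,c3): row 4 has {w,x,y}; column 3 has {u,w,y}, so it must be v.
(r5,c2): row 5 has {u,w,x,y}; column 2 has {w,x}, so it must be v.
(r2,c3): row 2 has {w}; column 3 has {u,v,w,y}, so it must be x.
(r2,c4): row 2 has {w,x}; column 4 has {u,w,y}, so it must be v.
(r2,c5): row 2 has {v,w,x}; column 5 has {v,w,x,y}, so it must be u.
(r3,c4): row 3 has {u,v,w,y}; column 4 has {u,v,w,y}, so it must be x.
(r4,c2): row 4 has {v,w,x,y}; column 2 has {v,w,x}, so it must be u.
(r2,c2): row 2 has {u,v,w,x}; column 2 has {u,v,w,x}, so it must be y.

v x y u w / w y x v u / y w u x v / x u v w y / u v w y x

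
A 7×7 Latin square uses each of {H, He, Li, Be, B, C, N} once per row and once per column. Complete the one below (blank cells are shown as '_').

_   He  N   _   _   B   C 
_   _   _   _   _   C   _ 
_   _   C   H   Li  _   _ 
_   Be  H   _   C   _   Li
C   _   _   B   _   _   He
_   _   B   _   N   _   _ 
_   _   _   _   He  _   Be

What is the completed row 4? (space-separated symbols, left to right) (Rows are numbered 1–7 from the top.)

B Be H N C He Li

(r6,c7): row 6 has {B,N}; column 7 has {He,Li,Be,C}, so it must be H.
(r7,c3): row 7 has {He,Be}; column 3 has {H,B,C,N}, so it must be Li.
(r5,c3): row 5 has {He,B,C}; column 3 has {H,Li,B,C,N}, so it must be Be.
(r5,c5): row 5 has {He,Be,B,C}; column 5 has {He,Li,C,N}, so it must be H.
(r1,c5): row 1 has {He,B,C,N}; column 5 has {H,He,Li,C,N}, so it must be Be.
(r2,c3): row 2 has {C}; column 3 has {H,Li,Be,B,C,N}, so it must be He.
(r2,c5): row 2 has {He,C}; column 5 has {H,He,Li,Be,C,N}, so it must be B.
(r2,c7): row 2 has {He,B,C}; column 7 has {H,He,Li,Be,C}, so it must be N.
(r3,c7): row 3 has {H,Li,C}; column 7 has {H,He,Li,Be,C,N}, so it must be B.
(r1,c4): row 1 has {He,Be,B,C,N}; column 4 has {H,B}, so it must be Li.
(r2,c4): row 2 has {He,B,C,N}; column 4 has {H,Li,B}, so it must be Be.
(r3,c2): row 3 has {H,Li,B,C}; column 2 has {He,Be}, so it must be N.
(r5,c2): row 5 has {H,He,Be,B,C}; column 2 has {He,Be,N}, so it must be Li.
(r5,c6): row 5 has {H,He,Li,Be,B,C}; column 6 has {B,C}, so it must be N.
(r6,c2): row 6 has {H,B,N}; column 2 has {He,Li,Be,N}, so it must be C.
(r6,c4): row 6 has {H,B,C,N}; column 4 has {H,Li,Be,B}, so it must be He.
(r7,c6): row 7 has {He,Li,Be}; column 6 has {B,C,N}, so it must be H.
(r1,c1): row 1 has {He,Li,Be,B,C,N}; column 1 has {C}, so it must be H.
(r2,c1): row 2 has {He,Be,B,C,N}; column 1 has {H,C}, so it must be Li.
(r2,c2): row 2 has {He,Li,Be,B,C,N}; column 2 has {He,Li,Be,C,N}, so it must be H.
(r4,c4): row 4 has {H,Li,Be,C}; column 4 has {H,He,Li,Be,B}, so it must be N.
(r4,c6): row 4 has {H,Li,Be,C,N}; column 6 has {H,B,C,N}, so it must be He.
(r6,c1): row 6 has {H,He,B,C,N}; column 1 has {H,Li,C}, so it must be Be.
(r6,c6): row 6 has {H,He,Be,B,C,N}; column 6 has {H,He,B,C,N}, so it must be Li.
(r7,c2): row 7 has {H,He,Li,Be}; column 2 has {H,He,Li,Be,C,N}, so it must be B.
(r7,c4): row 7 has {H,He,Li,Be,B}; column 4 has {H,He,Li,Be,B,N}, so it must be C.
(r3,c1): row 3 has {H,Li,B,C,N}; column 1 has {H,Li,Be,C}, so it must be He.
(r3,c6): row 3 has {H,He,Li,B,C,N}; column 6 has {H,He,Li,B,C,N}, so it must be Be.
(r4,c1): row 4 has {H,He,Li,Be,C,N}; column 1 has {H,He,Li,Be,C}, so it must be B.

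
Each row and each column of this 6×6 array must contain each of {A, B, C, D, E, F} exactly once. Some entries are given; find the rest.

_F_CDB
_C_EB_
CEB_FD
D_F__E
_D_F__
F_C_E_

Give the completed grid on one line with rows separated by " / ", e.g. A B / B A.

E F A C D B / A C D E B F / C E B A F D / D A F B C E / B D E F A C / F B C D E A

row 2 has {B,C,E}; column 1 has {C,D,F} — only A is left for (r2,c1).
row 2 has {A,B,C,E}; column 3 has {B,C,F} — only D is left for (r2,c3).
row 2 has {A,B,C,D,E}; column 6 has {B,D,E} — only F is left for (r2,c6).
row 3 has {B,C,D,E,F}; column 4 has {C,E,F} — only A is left for (r3,c4).
row 4 has {D,E,F}; column 4 has {A,C,E,F} — only B is left for (r4,c4).
row 6 has {C,E,F}; column 4 has {A,B,C,E,F} — only D is left for (r6,c4).
row 6 has {C,D,E,F}; column 6 has {B,D,E,F} — only A is left for (r6,c6).
row 1 has {B,C,D,F}; column 1 has {A,C,D,F} — only E is left for (r1,c1).
row 1 has {B,C,D,E,F}; column 3 has {B,C,D,F} — only A is left for (r1,c3).
row 4 has {B,D,E,F}; column 2 has {C,D,E,F} — only A is left for (r4,c2).
row 4 has {A,B,D,E,F}; column 5 has {B,D,E,F} — only C is left for (r4,c5).
row 5 has {D,F}; column 1 has {A,C,D,E,F} — only B is left for (r5,c1).
row 5 has {B,D,F}; column 3 has {A,B,C,D,F} — only E is left for (r5,c3).
row 5 has {B,D,E,F}; column 5 has {B,C,D,E,F} — only A is left for (r5,c5).
row 5 has {A,B,D,E,F}; column 6 has {A,B,D,E,F} — only C is left for (r5,c6).
row 6 has {A,C,D,E,F}; column 2 has {A,C,D,E,F} — only B is left for (r6,c2).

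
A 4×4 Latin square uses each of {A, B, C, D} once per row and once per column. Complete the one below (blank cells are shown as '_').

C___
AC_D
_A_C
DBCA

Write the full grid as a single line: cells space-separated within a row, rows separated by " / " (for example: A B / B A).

C D A B / A C B D / B A D C / D B C A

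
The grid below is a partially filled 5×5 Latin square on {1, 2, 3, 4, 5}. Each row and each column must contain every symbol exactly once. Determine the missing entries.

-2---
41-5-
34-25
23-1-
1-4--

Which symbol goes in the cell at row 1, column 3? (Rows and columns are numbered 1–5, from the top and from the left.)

(r1,c1) = 5
(r3,c3) = 1
(r4,c3) = 5
(r4,c5) = 4
(r5,c2) = 5
(r5,c4) = 3
(r5,c5) = 2
(r1,c3) = 3

3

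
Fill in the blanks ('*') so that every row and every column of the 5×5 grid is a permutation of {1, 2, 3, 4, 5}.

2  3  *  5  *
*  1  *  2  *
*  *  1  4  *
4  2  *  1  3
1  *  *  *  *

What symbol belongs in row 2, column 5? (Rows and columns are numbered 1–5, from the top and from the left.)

4

(r1,c3): row 1 has {2,3,5}; column 3 has {1}, so it must be 4.
(r1,c5): row 1 has {2,3,4,5}; column 5 has {3}, so it must be 1.
(r3,c2): row 3 has {1,4}; column 2 has {1,2,3}, so it must be 5.
(r3,c5): row 3 has {1,4,5}; column 5 has {1,3}, so it must be 2.
(r4,c3): row 4 has {1,2,3,4}; column 3 has {1,4}, so it must be 5.
(r5,c2): row 5 has {1}; column 2 has {1,2,3,5}, so it must be 4.
(r5,c4): row 5 has {1,4}; column 4 has {1,2,4,5}, so it must be 3.
(r5,c5): row 5 has {1,3,4}; column 5 has {1,2,3}, so it must be 5.
(r2,c3): row 2 has {1,2}; column 3 has {1,4,5}, so it must be 3.
(r2,c5): row 2 has {1,2,3}; column 5 has {1,2,3,5}, so it must be 4.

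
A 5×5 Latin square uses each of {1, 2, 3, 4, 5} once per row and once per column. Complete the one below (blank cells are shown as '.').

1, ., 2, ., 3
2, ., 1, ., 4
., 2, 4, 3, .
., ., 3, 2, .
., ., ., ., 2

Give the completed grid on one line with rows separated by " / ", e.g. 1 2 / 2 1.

1 5 2 4 3 / 2 3 1 5 4 / 5 2 4 3 1 / 4 1 3 2 5 / 3 4 5 1 2

(r2,c4) = 5
(r3,c1) = 5
(r3,c5) = 1
(r4,c1) = 4
(r4,c5) = 5
(r5,c1) = 3
(r5,c3) = 5
(r1,c4) = 4
(r2,c2) = 3
(r4,c2) = 1
(r5,c2) = 4
(r5,c4) = 1
(r1,c2) = 5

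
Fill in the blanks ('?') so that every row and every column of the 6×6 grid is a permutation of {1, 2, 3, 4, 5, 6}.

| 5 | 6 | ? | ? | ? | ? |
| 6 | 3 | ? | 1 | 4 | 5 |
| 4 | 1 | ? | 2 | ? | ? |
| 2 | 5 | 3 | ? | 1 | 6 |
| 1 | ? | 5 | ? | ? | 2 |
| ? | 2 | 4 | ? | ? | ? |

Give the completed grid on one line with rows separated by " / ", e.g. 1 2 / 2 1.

5 6 1 3 2 4 / 6 3 2 1 4 5 / 4 1 6 2 5 3 / 2 5 3 4 1 6 / 1 4 5 6 3 2 / 3 2 4 5 6 1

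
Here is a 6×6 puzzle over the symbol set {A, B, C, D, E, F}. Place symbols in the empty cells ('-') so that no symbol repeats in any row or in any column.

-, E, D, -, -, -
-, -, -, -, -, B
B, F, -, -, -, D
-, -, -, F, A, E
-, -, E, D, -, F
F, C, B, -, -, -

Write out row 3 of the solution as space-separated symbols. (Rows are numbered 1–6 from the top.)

(r4,c3) = C
(r6,c6) = A
(r1,c6) = C
(r3,c3) = A
(r4,c1) = D
(r4,c2) = B
(r5,c2) = A
(r6,c4) = E
(r6,c5) = D
(r1,c1) = A
(r1,c4) = B
(r1,c5) = F
(r2,c2) = D
(r2,c3) = F
(r3,c4) = C
(r3,c5) = E

B F A C E D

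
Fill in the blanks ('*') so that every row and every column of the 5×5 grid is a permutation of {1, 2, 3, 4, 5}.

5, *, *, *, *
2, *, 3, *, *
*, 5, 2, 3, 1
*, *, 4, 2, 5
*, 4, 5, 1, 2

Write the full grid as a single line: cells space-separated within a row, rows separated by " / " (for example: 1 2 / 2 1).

Cell (r1,c3): row 1 has {5}; column 3 has {2,3,4,5} → 1.
Cell (r1,c4): row 1 has {1,5}; column 4 has {1,2,3} → 4.
Cell (r1,c5): row 1 has {1,4,5}; column 5 has {1,2,5} → 3.
Cell (r2,c2): row 2 has {2,3}; column 2 has {4,5} → 1.
Cell (r2,c4): row 2 has {1,2,3}; column 4 has {1,2,3,4} → 5.
Cell (r2,c5): row 2 has {1,2,3,5}; column 5 has {1,2,3,5} → 4.
Cell (r3,c1): row 3 has {1,2,3,5}; column 1 has {2,5} → 4.
Cell (r4,c2): row 4 has {2,4,5}; column 2 has {1,4,5} → 3.
Cell (r5,c1): row 5 has {1,2,4,5}; column 1 has {2,4,5} → 3.
Cell (r1,c2): row 1 has {1,3,4,5}; column 2 has {1,3,4,5} → 2.
Cell (r4,c1): row 4 has {2,3,4,5}; column 1 has {2,3,4,5} → 1.

5 2 1 4 3 / 2 1 3 5 4 / 4 5 2 3 1 / 1 3 4 2 5 / 3 4 5 1 2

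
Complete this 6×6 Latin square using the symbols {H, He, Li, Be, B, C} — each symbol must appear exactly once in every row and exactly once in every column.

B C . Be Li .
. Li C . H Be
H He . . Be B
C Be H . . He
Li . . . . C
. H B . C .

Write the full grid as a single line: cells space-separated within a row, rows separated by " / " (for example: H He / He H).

B C He Be Li H / He Li C B H Be / H He Li C Be B / C Be H Li B He / Li B Be H He C / Be H B He C Li

Cell (r1,c3): row 1 has {Li,Be,B,C}; column 3 has {H,B,C} → He.
Cell (r1,c6): row 1 has {He,Li,Be,B,C}; column 6 has {He,Be,B,C} → H.
Cell (r2,c1): row 2 has {H,Li,Be,C}; column 1 has {H,Li,B,C} → He.
Cell (r2,c4): row 2 has {H,He,Li,Be,C}; column 4 has {Be} → B.
Cell (r3,c3): row 3 has {H,He,Be,B}; column 3 has {H,He,B,C} → Li.
Cell (r3,c4): row 3 has {H,He,Li,Be,B}; column 4 has {Be,B} → C.
Cell (r4,c4): row 4 has {H,He,Be,C}; column 4 has {Be,B,C} → Li.
Cell (r4,c5): row 4 has {H,He,Li,Be,C}; column 5 has {H,Li,Be,C} → B.
Cell (r5,c2): row 5 has {Li,C}; column 2 has {H,He,Li,Be,C} → B.
Cell (r5,c3): row 5 has {Li,B,C}; column 3 has {H,He,Li,B,C} → Be.
Cell (r5,c5): row 5 has {Li,Be,B,C}; column 5 has {H,Li,Be,B,C} → He.
Cell (r6,c1): row 6 has {H,B,C}; column 1 has {H,He,Li,B,C} → Be.
Cell (r6,c4): row 6 has {H,Be,B,C}; column 4 has {Li,Be,B,C} → He.
Cell (r6,c6): row 6 has {H,He,Be,B,C}; column 6 has {H,He,Be,B,C} → Li.
Cell (r5,c4): row 5 has {He,Li,Be,B,C}; column 4 has {He,Li,Be,B,C} → H.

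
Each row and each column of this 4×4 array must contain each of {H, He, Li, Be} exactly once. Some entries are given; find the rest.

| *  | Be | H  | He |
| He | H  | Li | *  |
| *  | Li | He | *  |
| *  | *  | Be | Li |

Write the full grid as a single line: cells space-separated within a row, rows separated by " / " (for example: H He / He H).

Li Be H He / He H Li Be / Be Li He H / H He Be Li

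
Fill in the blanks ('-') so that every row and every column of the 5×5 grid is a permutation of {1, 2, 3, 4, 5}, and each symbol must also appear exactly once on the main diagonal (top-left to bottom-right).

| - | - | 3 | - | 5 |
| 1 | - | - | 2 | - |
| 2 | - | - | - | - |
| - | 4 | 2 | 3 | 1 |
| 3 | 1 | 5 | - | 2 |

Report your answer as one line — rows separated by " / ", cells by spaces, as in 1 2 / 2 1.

4 2 3 1 5 / 1 5 4 2 3 / 2 3 1 5 4 / 5 4 2 3 1 / 3 1 5 4 2

(r1,c1) = 4
(r1,c2) = 2
(r1,c4) = 1
(r2,c2) = 5
(r2,c3) = 4
(r2,c5) = 3
(r3,c2) = 3
(r3,c3) = 1
(r3,c5) = 4
(r4,c1) = 5
(r5,c4) = 4
(r3,c4) = 5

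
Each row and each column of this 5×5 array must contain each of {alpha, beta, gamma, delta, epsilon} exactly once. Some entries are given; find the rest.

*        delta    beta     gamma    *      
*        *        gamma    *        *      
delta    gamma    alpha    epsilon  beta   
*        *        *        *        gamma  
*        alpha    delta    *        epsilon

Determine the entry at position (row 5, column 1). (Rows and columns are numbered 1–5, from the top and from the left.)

Cell (r1,c5): row 1 has {beta,gamma,delta}; column 5 has {beta,gamma,epsilon} → alpha.
Cell (r2,c5): row 2 has {gamma}; column 5 has {alpha,beta,gamma,epsilon} → delta.
Cell (r4,c3): row 4 has {gamma}; column 3 has {alpha,beta,gamma,delta} → epsilon.
Cell (r5,c4): row 5 has {alpha,delta,epsilon}; column 4 has {gamma,epsilon} → beta.
Cell (r1,c1): row 1 has {alpha,beta,gamma,delta}; column 1 has {delta} → epsilon.
Cell (r2,c4): row 2 has {gamma,delta}; column 4 has {beta,gamma,epsilon} → alpha.
Cell (r4,c2): row 4 has {gamma,epsilon}; column 2 has {alpha,gamma,delta} → beta.
Cell (r4,c4): row 4 has {beta,gamma,epsilon}; column 4 has {alpha,beta,gamma,epsilon} → delta.
Cell (r5,c1): row 5 has {alpha,beta,delta,epsilon}; column 1 has {delta,epsilon} → gamma.

gamma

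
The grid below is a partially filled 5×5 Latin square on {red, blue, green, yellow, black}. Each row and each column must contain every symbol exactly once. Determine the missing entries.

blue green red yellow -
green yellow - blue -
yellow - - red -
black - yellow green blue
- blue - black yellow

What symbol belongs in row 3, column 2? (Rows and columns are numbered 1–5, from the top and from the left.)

black

(r1,c5): row 1 has {red,blue,green,yellow}; column 5 has {blue,yellow}, so it must be black.
(r2,c3): row 2 has {blue,green,yellow}; column 3 has {red,yellow}, so it must be black.
(r2,c5): row 2 has {blue,green,yellow,black}; column 5 has {blue,yellow,black}, so it must be red.
(r3,c2): row 3 has {red,yellow}; column 2 has {blue,green,yellow}, so it must be black.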